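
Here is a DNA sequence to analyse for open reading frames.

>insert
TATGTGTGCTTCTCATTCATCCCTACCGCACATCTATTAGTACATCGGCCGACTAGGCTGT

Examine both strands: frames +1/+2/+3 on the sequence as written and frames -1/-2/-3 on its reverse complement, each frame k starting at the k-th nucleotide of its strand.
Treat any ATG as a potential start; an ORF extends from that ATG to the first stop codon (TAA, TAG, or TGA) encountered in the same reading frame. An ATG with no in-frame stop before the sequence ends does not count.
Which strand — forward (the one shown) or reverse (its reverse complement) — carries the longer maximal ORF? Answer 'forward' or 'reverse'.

Reverse complement (5'→3'): ACAGCCTAGTCGGCCGATGTACTAATAGATGTGCGGTAGGGATGAATGAGAAGCACACATA
Frame +1: TAT GTG TGC TTC TCA TTC ATC CCT ACC GCA CAT CTA TTA GTA CAT CGG CCG ACT AGG CTG — no ATG→stop ORF.
Frame +2: ATG TGT GCT TCT CAT TCA TCC CTA CCG CAC ATC TAT TAG TAC ATC GGC CGA CTA GGC TGT — ATG at 2, stop TAG at 38 → 39 nt.
Frame +3: TGT GTG CTT CTC ATT CAT CCC TAC CGC ACA TCT ATT AGT ACA TCG GCC GAC TAG GCT — no ATG→stop ORF.
Frame -1: ACA GCC TAG TCG GCC GAT GTA CTA ATA GAT GTG CGG TAG GGA TGA ATG AGA AGC ACA CAT — no ATG→stop ORF.
Frame -2: CAG CCT AGT CGG CCG ATG TAC TAA TAG ATG TGC GGT AGG GAT GAA TGA GAA GCA CAC ATA — ATG at 17, stop TAA at 23 → 9 nt; ATG at 29, stop TGA at 47 → 21 nt.
Frame -3: AGC CTA GTC GGC CGA TGT ACT AAT AGA TGT GCG GTA GGG ATG AAT GAG AAG CAC ACA — no ATG→stop ORF.
Forward-strand max 39 nt; reverse-strand max 21 nt. The forward strand has the longer ORF.

forward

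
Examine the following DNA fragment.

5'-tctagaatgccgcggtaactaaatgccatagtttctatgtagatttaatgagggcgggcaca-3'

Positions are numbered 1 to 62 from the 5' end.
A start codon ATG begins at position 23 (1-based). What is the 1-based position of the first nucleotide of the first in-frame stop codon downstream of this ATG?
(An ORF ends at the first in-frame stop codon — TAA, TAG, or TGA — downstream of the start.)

Codons from position 23: ATG (23–25), CCA (26–28), TAG (29–31).
TAG is a stop codon; it begins at position 29.

29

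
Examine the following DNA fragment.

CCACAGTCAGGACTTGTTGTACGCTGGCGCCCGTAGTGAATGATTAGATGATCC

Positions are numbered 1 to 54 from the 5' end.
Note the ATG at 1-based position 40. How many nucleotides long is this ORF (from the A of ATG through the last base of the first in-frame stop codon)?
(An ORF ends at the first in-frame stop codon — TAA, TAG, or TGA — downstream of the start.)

Codons from position 40: ATG (40–42), ATT (43–45), AGA (46–48), TGA (49–51).
TGA is the first in-frame stop; ORF spans 40–51, 12 nucleotides.

12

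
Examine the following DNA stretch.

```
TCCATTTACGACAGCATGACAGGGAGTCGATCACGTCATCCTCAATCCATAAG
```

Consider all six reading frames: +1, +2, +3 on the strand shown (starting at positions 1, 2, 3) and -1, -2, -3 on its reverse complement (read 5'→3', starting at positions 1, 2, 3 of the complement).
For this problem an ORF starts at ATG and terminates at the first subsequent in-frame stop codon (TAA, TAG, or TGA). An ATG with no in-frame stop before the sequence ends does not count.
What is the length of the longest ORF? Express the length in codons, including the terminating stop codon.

4

Reverse complement (5'→3'): CTTATGGATTGAGGATGACGTGATCGACTCCCTGTCATGCTGTCGTAAATGGA
Frame +1: TCC ATT TAC GAC AGC ATG ACA GGG AGT CGA TCA CGT CAT CCT CAA TCC ATA — no ATG→stop ORF.
Frame +2: CCA TTT ACG ACA GCA TGA CAG GGA GTC GAT CAC GTC ATC CTC AAT CCA TAA — no ATG→stop ORF.
Frame +3: CAT TTA CGA CAG CAT GAC AGG GAG TCG ATC ACG TCA TCC TCA ATC CAT AAG — no ATG→stop ORF.
Frame -1: CTT ATG GAT TGA GGA TGA CGT GAT CGA CTC CCT GTC ATG CTG TCG TAA ATG — ATG at 4, stop TGA at 10 → 9 nt; ATG at 37, stop TAA at 46 → 12 nt.
Frame -2: TTA TGG ATT GAG GAT GAC GTG ATC GAC TCC CTG TCA TGC TGT CGT AAA TGG — no ATG→stop ORF.
Frame -3: TAT GGA TTG AGG ATG ACG TGA TCG ACT CCC TGT CAT GCT GTC GTA AAT GGA — ATG at 15, stop TGA at 21 → 9 nt.
Longest: frame -1, positions 37–48, 12 nt = 4 codons = 3 aa. → 4 codons.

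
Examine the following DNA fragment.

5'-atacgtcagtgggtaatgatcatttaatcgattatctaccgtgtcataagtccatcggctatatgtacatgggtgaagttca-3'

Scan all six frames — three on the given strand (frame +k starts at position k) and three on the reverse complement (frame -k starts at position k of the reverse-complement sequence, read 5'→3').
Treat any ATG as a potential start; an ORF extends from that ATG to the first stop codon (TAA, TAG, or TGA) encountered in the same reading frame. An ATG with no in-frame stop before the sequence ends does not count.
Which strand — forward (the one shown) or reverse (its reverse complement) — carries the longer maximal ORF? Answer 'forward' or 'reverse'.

reverse

Reverse complement (5'→3'): TGAACTTCACCCATGTACATATAGCCGATGGACTTATGACACGGTAGATAATCGATTAAATGATCATTACCCACTGACGTAT
Frame +1: ATA CGT CAG TGG GTA ATG ATC ATT TAA TCG ATT ATC TAC CGT GTC ATA AGT CCA TCG GCT ATA TGT ACA TGG GTG AAG TTC — ATG at 16, stop TAA at 25 → 12 nt.
Frame +2: TAC GTC AGT GGG TAA TGA TCA TTT AAT CGA TTA TCT ACC GTG TCA TAA GTC CAT CGG CTA TAT GTA CAT GGG TGA AGT TCA — no ATG→stop ORF.
Frame +3: ACG TCA GTG GGT AAT GAT CAT TTA ATC GAT TAT CTA CCG TGT CAT AAG TCC ATC GGC TAT ATG TAC ATG GGT GAA GTT — no ATG→stop ORF.
Frame -1: TGA ACT TCA CCC ATG TAC ATA TAG CCG ATG GAC TTA TGA CAC GGT AGA TAA TCG ATT AAA TGA TCA TTA CCC ACT GAC GTA — ATG at 13, stop TAG at 22 → 12 nt; ATG at 28, stop TGA at 37 → 12 nt.
Frame -2: GAA CTT CAC CCA TGT ACA TAT AGC CGA TGG ACT TAT GAC ACG GTA GAT AAT CGA TTA AAT GAT CAT TAC CCA CTG ACG TAT — no ATG→stop ORF.
Frame -3: AAC TTC ACC CAT GTA CAT ATA GCC GAT GGA CTT ATG ACA CGG TAG ATA ATC GAT TAA ATG ATC ATT ACC CAC TGA CGT — ATG at 36, stop TAG at 45 → 12 nt; ATG at 60, stop TGA at 75 → 18 nt.
Forward-strand max 12 nt; reverse-strand max 18 nt. The reverse strand has the longer ORF.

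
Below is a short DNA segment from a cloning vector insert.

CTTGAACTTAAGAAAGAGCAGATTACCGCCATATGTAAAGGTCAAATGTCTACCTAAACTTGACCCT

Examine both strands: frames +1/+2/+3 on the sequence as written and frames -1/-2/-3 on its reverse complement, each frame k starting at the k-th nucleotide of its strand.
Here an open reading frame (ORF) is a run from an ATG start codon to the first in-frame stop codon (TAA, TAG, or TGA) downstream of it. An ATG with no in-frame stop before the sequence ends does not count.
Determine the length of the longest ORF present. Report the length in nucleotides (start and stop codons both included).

Reverse complement (5'→3'): AGGGTCAAGTTTAGGTAGACATTTGACCTTTACATATGGCGGTAATCTGCTCTTTCTTAAGTTCAAG
Frame +1: CTT GAA CTT AAG AAA GAG CAG ATT ACC GCC ATA TGT AAA GGT CAA ATG TCT ACC TAA ACT TGA CCC — ATG at 46, stop TAA at 55 → 12 nt.
Frame +2: TTG AAC TTA AGA AAG AGC AGA TTA CCG CCA TAT GTA AAG GTC AAA TGT CTA CCT AAA CTT GAC CCT — no ATG→stop ORF.
Frame +3: TGA ACT TAA GAA AGA GCA GAT TAC CGC CAT ATG TAA AGG TCA AAT GTC TAC CTA AAC TTG ACC — ATG at 33, stop TAA at 36 → 6 nt.
Frame -1: AGG GTC AAG TTT AGG TAG ACA TTT GAC CTT TAC ATA TGG CGG TAA TCT GCT CTT TCT TAA GTT CAA — no ATG→stop ORF.
Frame -2: GGG TCA AGT TTA GGT AGA CAT TTG ACC TTT ACA TAT GGC GGT AAT CTG CTC TTT CTT AAG TTC AAG — no ATG→stop ORF.
Frame -3: GGT CAA GTT TAG GTA GAC ATT TGA CCT TTA CAT ATG GCG GTA ATC TGC TCT TTC TTA AGT TCA — no ATG→stop ORF.
Longest: frame +1, positions 46–57, 12 nt = 4 codons = 3 aa. → 12 nucleotides.

12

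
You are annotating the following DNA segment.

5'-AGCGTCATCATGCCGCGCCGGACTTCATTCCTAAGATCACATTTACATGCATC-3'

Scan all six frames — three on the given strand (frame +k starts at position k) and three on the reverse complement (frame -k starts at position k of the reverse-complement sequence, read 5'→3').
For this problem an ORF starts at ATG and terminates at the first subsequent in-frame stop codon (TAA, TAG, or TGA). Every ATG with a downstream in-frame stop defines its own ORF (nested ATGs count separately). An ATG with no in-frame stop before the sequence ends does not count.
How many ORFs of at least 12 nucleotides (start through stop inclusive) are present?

2

Reverse complement (5'→3'): GATGCATGTAAATGTGATCTTAGGAATGAAGTCCGGCGCGGCATGATGACGCT
Frame +1: AGC GTC ATC ATG CCG CGC CGG ACT TCA TTC CTA AGA TCA CAT TTA CAT GCA — no ATG→stop ORF.
Frame +2: GCG TCA TCA TGC CGC GCC GGA CTT CAT TCC TAA GAT CAC ATT TAC ATG CAT — no ATG→stop ORF.
Frame +3: CGT CAT CAT GCC GCG CCG GAC TTC ATT CCT AAG ATC ACA TTT ACA TGC ATC — no ATG→stop ORF.
Frame -1: GAT GCA TGT AAA TGT GAT CTT AGG AAT GAA GTC CGG CGC GGC ATG ATG ACG — no ATG→stop ORF.
Frame -2: ATG CAT GTA AAT GTG ATC TTA GGA ATG AAG TCC GGC GCG GCA TGA TGA CGC — ATG at 2, stop TGA at 44 → 45 nt; ATG at 26, stop TGA at 44 → 21 nt.
Frame -3: TGC ATG TAA ATG TGA TCT TAG GAA TGA AGT CCG GCG CGG CAT GAT GAC GCT — ATG at 6, stop TAA at 9 → 6 nt; ATG at 12, stop TGA at 15 → 6 nt.
ORFs ≥ 12 nucleotides: frame -2 2–46 (45 nucleotides), frame -2 26–46 (21 nucleotides). Count = 2.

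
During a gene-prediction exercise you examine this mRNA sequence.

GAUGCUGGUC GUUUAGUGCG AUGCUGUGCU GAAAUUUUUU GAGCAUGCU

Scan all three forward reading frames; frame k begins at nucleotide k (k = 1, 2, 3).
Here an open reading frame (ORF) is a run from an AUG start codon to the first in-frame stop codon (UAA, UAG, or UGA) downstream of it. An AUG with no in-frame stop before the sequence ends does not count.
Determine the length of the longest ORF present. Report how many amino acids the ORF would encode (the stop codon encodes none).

Frame 1: GAU GCU GGU CGU UUA GUG CGA UGC UGU GCU GAA AUU UUU UGA GCA UGC — no AUG→stop ORF.
Frame 2: AUG CUG GUC GUU UAG UGC GAU GCU GUG CUG AAA UUU UUU GAG CAU GCU — AUG at 2, stop UAG at 14 → 15 nt.
Frame 3: UGC UGG UCG UUU AGU GCG AUG CUG UGC UGA AAU UUU UUG AGC AUG — AUG at 21, stop UGA at 30 → 12 nt.
Longest: frame 2, positions 2–16, 15 nt = 5 codons = 4 aa. → 4 amino acids.

4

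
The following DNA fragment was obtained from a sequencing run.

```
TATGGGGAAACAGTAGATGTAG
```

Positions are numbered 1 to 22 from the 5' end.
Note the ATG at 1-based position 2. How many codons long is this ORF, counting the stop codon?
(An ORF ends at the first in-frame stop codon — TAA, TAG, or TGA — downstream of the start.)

Codons from position 2: ATG (2–4), GGG (5–7), AAA (8–10), CAG (11–13), TAG (14–16).
TAG is the first in-frame stop; that's 5 codons including the stop.

5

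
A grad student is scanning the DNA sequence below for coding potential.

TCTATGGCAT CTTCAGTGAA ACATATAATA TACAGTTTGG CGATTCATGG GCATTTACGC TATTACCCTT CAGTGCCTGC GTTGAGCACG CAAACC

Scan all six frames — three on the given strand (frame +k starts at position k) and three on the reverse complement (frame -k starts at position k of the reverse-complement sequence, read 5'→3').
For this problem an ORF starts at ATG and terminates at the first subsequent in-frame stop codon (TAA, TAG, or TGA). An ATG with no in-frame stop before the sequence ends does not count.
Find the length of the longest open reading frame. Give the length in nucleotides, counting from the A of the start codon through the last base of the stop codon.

Reverse complement (5'→3'): GGTTTGCGTGCTCAACGCAGGCACTGAAGGGTAATAGCGTAAATGCCCATGAATCGCCAAACTGTATATTATATGTTTCACTGAAGATGCCATAGA
Frame +1: TCT ATG GCA TCT TCA GTG AAA CAT ATA ATA TAC AGT TTG GCG ATT CAT GGG CAT TTA CGC TAT TAC CCT TCA GTG CCT GCG TTG AGC ACG CAA ACC — no ATG→stop ORF.
Frame +2: CTA TGG CAT CTT CAG TGA AAC ATA TAA TAT ACA GTT TGG CGA TTC ATG GGC ATT TAC GCT ATT ACC CTT CAG TGC CTG CGT TGA GCA CGC AAA — ATG at 47, stop TGA at 83 → 39 nt.
Frame +3: TAT GGC ATC TTC AGT GAA ACA TAT AAT ATA CAG TTT GGC GAT TCA TGG GCA TTT ACG CTA TTA CCC TTC AGT GCC TGC GTT GAG CAC GCA AAC — no ATG→stop ORF.
Frame -1: GGT TTG CGT GCT CAA CGC AGG CAC TGA AGG GTA ATA GCG TAA ATG CCC ATG AAT CGC CAA ACT GTA TAT TAT ATG TTT CAC TGA AGA TGC CAT AGA — ATG at 43, stop TGA at 82 → 42 nt; ATG at 49, stop TGA at 82 → 36 nt; ATG at 73, stop TGA at 82 → 12 nt.
Frame -2: GTT TGC GTG CTC AAC GCA GGC ACT GAA GGG TAA TAG CGT AAA TGC CCA TGA ATC GCC AAA CTG TAT ATT ATA TGT TTC ACT GAA GAT GCC ATA — no ATG→stop ORF.
Frame -3: TTT GCG TGC TCA ACG CAG GCA CTG AAG GGT AAT AGC GTA AAT GCC CAT GAA TCG CCA AAC TGT ATA TTA TAT GTT TCA CTG AAG ATG CCA TAG — ATG at 87, stop TAG at 93 → 9 nt.
Longest: frame -1, positions 43–84, 42 nt = 14 codons = 13 aa. → 42 nucleotides.

42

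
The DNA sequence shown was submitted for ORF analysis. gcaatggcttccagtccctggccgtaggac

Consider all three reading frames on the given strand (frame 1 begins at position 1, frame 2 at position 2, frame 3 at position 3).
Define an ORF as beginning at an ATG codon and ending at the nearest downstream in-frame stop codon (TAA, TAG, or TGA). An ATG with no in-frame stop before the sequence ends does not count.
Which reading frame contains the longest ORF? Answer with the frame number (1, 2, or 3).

Frame 1: GCA ATG GCT TCC AGT CCC TGG CCG TAG GAC — ATG at 4, stop TAG at 25 → 24 nt.
Frame 2: CAA TGG CTT CCA GTC CCT GGC CGT AGG — no ATG→stop ORF.
Frame 3: AAT GGC TTC CAG TCC CTG GCC GTA GGA — no ATG→stop ORF.
Longest ORF is 24 nt in frame 1 (positions 4–27).

1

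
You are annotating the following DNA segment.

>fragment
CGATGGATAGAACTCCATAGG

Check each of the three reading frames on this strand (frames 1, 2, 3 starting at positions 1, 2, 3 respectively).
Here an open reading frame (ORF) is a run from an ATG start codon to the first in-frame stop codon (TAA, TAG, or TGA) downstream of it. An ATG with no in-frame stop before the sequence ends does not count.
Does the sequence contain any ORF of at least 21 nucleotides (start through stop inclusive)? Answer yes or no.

no

Frame 1: CGA TGG ATA GAA CTC CAT AGG — no ATG→stop ORF.
Frame 2: GAT GGA TAG AAC TCC ATA — no ATG→stop ORF.
Frame 3: ATG GAT AGA ACT CCA TAG — ATG at 3, stop TAG at 18 → 18 nt.
Largest ORF found is 18 nucleotides < 21, so no.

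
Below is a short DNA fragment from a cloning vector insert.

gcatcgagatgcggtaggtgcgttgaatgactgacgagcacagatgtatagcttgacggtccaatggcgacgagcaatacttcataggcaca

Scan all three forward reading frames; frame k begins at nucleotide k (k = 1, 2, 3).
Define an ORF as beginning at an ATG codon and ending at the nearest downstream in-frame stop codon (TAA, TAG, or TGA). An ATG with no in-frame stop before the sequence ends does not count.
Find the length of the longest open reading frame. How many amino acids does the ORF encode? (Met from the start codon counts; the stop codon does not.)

9

Frame 1: GCA TCG AGA TGC GGT AGG TGC GTT GAA TGA CTG ACG AGC ACA GAT GTA TAG CTT GAC GGT CCA ATG GCG ACG AGC AAT ACT TCA TAG GCA — ATG at 64, stop TAG at 85 → 24 nt.
Frame 2: CAT CGA GAT GCG GTA GGT GCG TTG AAT GAC TGA CGA GCA CAG ATG TAT AGC TTG ACG GTC CAA TGG CGA CGA GCA ATA CTT CAT AGG CAC — no ATG→stop ORF.
Frame 3: ATC GAG ATG CGG TAG GTG CGT TGA ATG ACT GAC GAG CAC AGA TGT ATA GCT TGA CGG TCC AAT GGC GAC GAG CAA TAC TTC ATA GGC ACA — ATG at 9, stop TAG at 15 → 9 nt; ATG at 27, stop TGA at 54 → 30 nt.
Longest: frame 3, positions 27–56, 30 nt = 10 codons = 9 aa. → 9 amino acids.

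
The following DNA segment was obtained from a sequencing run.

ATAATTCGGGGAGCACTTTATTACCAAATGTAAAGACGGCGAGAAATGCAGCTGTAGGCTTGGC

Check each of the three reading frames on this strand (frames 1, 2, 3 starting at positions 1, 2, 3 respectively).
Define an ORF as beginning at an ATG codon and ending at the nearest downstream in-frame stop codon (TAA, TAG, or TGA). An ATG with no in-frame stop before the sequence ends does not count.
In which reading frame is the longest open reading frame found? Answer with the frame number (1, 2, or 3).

1

Frame 1: ATA ATT CGG GGA GCA CTT TAT TAC CAA ATG TAA AGA CGG CGA GAA ATG CAG CTG TAG GCT TGG — ATG at 28, stop TAA at 31 → 6 nt; ATG at 46, stop TAG at 55 → 12 nt.
Frame 2: TAA TTC GGG GAG CAC TTT ATT ACC AAA TGT AAA GAC GGC GAG AAA TGC AGC TGT AGG CTT GGC — no ATG→stop ORF.
Frame 3: AAT TCG GGG AGC ACT TTA TTA CCA AAT GTA AAG ACG GCG AGA AAT GCA GCT GTA GGC TTG — no ATG→stop ORF.
Longest ORF is 12 nt in frame 1 (positions 46–57).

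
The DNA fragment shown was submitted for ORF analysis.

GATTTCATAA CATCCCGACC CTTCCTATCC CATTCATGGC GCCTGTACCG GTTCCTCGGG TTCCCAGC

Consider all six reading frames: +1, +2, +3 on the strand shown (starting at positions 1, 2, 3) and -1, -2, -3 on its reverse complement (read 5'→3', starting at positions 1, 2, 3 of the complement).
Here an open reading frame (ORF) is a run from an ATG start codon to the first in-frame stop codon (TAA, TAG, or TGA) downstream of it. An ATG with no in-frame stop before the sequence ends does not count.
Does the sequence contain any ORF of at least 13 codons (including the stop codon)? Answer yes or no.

no

Reverse complement (5'→3'): GCTGGGAACCCGAGGAACCGGTACAGGCGCCATGAATGGGATAGGAAGGGTCGGGATGTTATGAAATC
Frame +1: GAT TTC ATA ACA TCC CGA CCC TTC CTA TCC CAT TCA TGG CGC CTG TAC CGG TTC CTC GGG TTC CCA — no ATG→stop ORF.
Frame +2: ATT TCA TAA CAT CCC GAC CCT TCC TAT CCC ATT CAT GGC GCC TGT ACC GGT TCC TCG GGT TCC CAG — no ATG→stop ORF.
Frame +3: TTT CAT AAC ATC CCG ACC CTT CCT ATC CCA TTC ATG GCG CCT GTA CCG GTT CCT CGG GTT CCC AGC — no ATG→stop ORF.
Frame -1: GCT GGG AAC CCG AGG AAC CGG TAC AGG CGC CAT GAA TGG GAT AGG AAG GGT CGG GAT GTT ATG AAA — no ATG→stop ORF.
Frame -2: CTG GGA ACC CGA GGA ACC GGT ACA GGC GCC ATG AAT GGG ATA GGA AGG GTC GGG ATG TTA TGA AAT — ATG at 32, stop TGA at 62 → 33 nt; ATG at 56, stop TGA at 62 → 9 nt.
Frame -3: TGG GAA CCC GAG GAA CCG GTA CAG GCG CCA TGA ATG GGA TAG GAA GGG TCG GGA TGT TAT GAA ATC — ATG at 36, stop TAG at 42 → 9 nt.
Largest ORF found is 11 codons < 13, so no.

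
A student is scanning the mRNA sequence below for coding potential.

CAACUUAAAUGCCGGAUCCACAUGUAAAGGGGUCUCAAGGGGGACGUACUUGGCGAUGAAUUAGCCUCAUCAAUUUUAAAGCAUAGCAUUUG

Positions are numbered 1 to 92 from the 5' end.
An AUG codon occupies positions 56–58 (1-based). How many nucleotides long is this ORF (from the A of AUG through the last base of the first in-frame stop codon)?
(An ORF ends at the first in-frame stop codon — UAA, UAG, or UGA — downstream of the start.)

9

Codons from position 56: AUG (56–58), AAU (59–61), UAG (62–64).
UAG is the first in-frame stop; ORF spans 56–64, 9 nucleotides.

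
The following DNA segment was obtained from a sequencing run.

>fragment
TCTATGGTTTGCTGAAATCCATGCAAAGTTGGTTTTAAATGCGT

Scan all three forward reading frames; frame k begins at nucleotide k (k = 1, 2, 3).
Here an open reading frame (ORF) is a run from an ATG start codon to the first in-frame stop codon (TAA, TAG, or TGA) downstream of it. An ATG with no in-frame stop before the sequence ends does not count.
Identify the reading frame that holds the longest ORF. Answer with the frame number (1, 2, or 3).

Frame 1: TCT ATG GTT TGC TGA AAT CCA TGC AAA GTT GGT TTT AAA TGC — ATG at 4, stop TGA at 13 → 12 nt.
Frame 2: CTA TGG TTT GCT GAA ATC CAT GCA AAG TTG GTT TTA AAT GCG — no ATG→stop ORF.
Frame 3: TAT GGT TTG CTG AAA TCC ATG CAA AGT TGG TTT TAA ATG CGT — ATG at 21, stop TAA at 36 → 18 nt.
Longest ORF is 18 nt in frame 3 (positions 21–38).

3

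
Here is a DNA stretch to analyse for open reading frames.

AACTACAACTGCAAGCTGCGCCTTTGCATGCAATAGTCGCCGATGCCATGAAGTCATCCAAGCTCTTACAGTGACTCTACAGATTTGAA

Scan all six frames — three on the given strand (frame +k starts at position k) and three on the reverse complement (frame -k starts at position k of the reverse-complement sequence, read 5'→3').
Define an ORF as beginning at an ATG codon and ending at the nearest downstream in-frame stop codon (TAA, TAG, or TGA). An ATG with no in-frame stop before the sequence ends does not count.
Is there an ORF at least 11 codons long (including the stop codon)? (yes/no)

no

Reverse complement (5'→3'): TTCAAATCTGTAGAGTCACTGTAAGAGCTTGGATGACTTCATGGCATCGGCGACTATTGCATGCAAAGGCGCAGCTTGCAGTTGTAGTT
Frame +1: AAC TAC AAC TGC AAG CTG CGC CTT TGC ATG CAA TAG TCG CCG ATG CCA TGA AGT CAT CCA AGC TCT TAC AGT GAC TCT ACA GAT TTG — ATG at 28, stop TAG at 34 → 9 nt; ATG at 43, stop TGA at 49 → 9 nt.
Frame +2: ACT ACA ACT GCA AGC TGC GCC TTT GCA TGC AAT AGT CGC CGA TGC CAT GAA GTC ATC CAA GCT CTT ACA GTG ACT CTA CAG ATT TGA — no ATG→stop ORF.
Frame +3: CTA CAA CTG CAA GCT GCG CCT TTG CAT GCA ATA GTC GCC GAT GCC ATG AAG TCA TCC AAG CTC TTA CAG TGA CTC TAC AGA TTT GAA — ATG at 48, stop TGA at 72 → 27 nt.
Frame -1: TTC AAA TCT GTA GAG TCA CTG TAA GAG CTT GGA TGA CTT CAT GGC ATC GGC GAC TAT TGC ATG CAA AGG CGC AGC TTG CAG TTG TAG — ATG at 61, stop TAG at 85 → 27 nt.
Frame -2: TCA AAT CTG TAG AGT CAC TGT AAG AGC TTG GAT GAC TTC ATG GCA TCG GCG ACT ATT GCA TGC AAA GGC GCA GCT TGC AGT TGT AGT — no ATG→stop ORF.
Frame -3: CAA ATC TGT AGA GTC ACT GTA AGA GCT TGG ATG ACT TCA TGG CAT CGG CGA CTA TTG CAT GCA AAG GCG CAG CTT GCA GTT GTA GTT — no ATG→stop ORF.
Largest ORF found is 9 codons < 11, so no.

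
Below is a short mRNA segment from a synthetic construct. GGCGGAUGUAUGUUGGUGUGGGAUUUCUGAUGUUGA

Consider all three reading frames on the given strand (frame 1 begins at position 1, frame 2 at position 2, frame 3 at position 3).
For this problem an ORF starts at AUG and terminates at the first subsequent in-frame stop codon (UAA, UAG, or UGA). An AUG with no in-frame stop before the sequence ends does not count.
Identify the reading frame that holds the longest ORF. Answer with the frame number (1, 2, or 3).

1

Frame 1: GGC GGA UGU AUG UUG GUG UGG GAU UUC UGA UGU UGA — AUG at 10, stop UGA at 28 → 21 nt.
Frame 2: GCG GAU GUA UGU UGG UGU GGG AUU UCU GAU GUU — no AUG→stop ORF.
Frame 3: CGG AUG UAU GUU GGU GUG GGA UUU CUG AUG UUG — no AUG→stop ORF.
Longest ORF is 21 nt in frame 1 (positions 10–30).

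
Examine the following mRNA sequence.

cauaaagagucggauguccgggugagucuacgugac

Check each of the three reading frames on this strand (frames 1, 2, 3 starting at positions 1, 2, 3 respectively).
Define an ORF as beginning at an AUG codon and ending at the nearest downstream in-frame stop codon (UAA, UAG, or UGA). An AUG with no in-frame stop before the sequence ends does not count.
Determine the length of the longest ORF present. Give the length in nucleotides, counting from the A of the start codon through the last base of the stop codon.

Frame 1: CAU AAA GAG UCG GAU GUC CGG GUG AGU CUA CGU GAC — no AUG→stop ORF.
Frame 2: AUA AAG AGU CGG AUG UCC GGG UGA GUC UAC GUG — AUG at 14, stop UGA at 23 → 12 nt.
Frame 3: UAA AGA GUC GGA UGU CCG GGU GAG UCU ACG UGA — no AUG→stop ORF.
Longest: frame 2, positions 14–25, 12 nt = 4 codons = 3 aa. → 12 nucleotides.

12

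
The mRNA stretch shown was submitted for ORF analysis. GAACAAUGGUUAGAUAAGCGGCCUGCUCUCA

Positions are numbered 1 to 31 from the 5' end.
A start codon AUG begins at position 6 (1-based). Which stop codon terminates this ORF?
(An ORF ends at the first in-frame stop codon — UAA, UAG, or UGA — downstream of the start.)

Codons from position 6: AUG (6–8), GUU (9–11), AGA (12–14), UAA (15–17).
The first in-frame stop codon is UAA.

UAA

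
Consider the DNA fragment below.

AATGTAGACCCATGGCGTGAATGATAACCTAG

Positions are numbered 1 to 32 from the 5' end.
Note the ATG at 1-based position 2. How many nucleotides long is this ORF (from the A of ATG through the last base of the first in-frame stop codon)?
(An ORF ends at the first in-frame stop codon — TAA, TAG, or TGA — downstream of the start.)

Codons from position 2: ATG (2–4), TAG (5–7).
TAG is the first in-frame stop; ORF spans 2–7, 6 nucleotides.

6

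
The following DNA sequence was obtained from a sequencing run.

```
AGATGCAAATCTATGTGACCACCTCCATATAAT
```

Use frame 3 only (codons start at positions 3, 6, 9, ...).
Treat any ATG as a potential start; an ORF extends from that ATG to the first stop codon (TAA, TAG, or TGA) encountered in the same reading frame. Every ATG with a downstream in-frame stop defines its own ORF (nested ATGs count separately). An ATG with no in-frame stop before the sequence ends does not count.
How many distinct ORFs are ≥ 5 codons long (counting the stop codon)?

1

Frame 3: ATG CAA ATC TAT GTG ACC ACC TCC ATA TAA — ATG at 3, stop TAA at 30 → 30 nt.
ORFs ≥ 5 codons: frame 3 3–32 (10 codons). Count = 1.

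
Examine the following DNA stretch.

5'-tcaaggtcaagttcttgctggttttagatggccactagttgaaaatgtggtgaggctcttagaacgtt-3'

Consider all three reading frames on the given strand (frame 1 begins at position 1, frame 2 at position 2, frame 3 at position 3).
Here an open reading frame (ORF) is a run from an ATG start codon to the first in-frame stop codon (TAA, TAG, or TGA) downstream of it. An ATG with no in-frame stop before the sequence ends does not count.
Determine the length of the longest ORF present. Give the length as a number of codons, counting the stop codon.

Frame 1: TCA AGG TCA AGT TCT TGC TGG TTT TAG ATG GCC ACT AGT TGA AAA TGT GGT GAG GCT CTT AGA ACG — ATG at 28, stop TGA at 40 → 15 nt.
Frame 2: CAA GGT CAA GTT CTT GCT GGT TTT AGA TGG CCA CTA GTT GAA AAT GTG GTG AGG CTC TTA GAA CGT — no ATG→stop ORF.
Frame 3: AAG GTC AAG TTC TTG CTG GTT TTA GAT GGC CAC TAG TTG AAA ATG TGG TGA GGC TCT TAG AAC GTT — ATG at 45, stop TGA at 51 → 9 nt.
Longest: frame 1, positions 28–42, 15 nt = 5 codons = 4 aa. → 5 codons.

5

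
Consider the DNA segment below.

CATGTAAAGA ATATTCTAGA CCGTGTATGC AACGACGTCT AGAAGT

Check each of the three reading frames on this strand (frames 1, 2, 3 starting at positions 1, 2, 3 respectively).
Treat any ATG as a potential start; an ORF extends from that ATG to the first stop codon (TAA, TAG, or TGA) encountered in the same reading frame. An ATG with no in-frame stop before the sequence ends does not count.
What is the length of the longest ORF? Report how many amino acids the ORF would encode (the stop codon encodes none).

Frame 1: CAT GTA AAG AAT ATT CTA GAC CGT GTA TGC AAC GAC GTC TAG AAG — no ATG→stop ORF.
Frame 2: ATG TAA AGA ATA TTC TAG ACC GTG TAT GCA ACG ACG TCT AGA AGT — ATG at 2, stop TAA at 5 → 6 nt.
Frame 3: TGT AAA GAA TAT TCT AGA CCG TGT ATG CAA CGA CGT CTA GAA — no ATG→stop ORF.
Longest: frame 2, positions 2–7, 6 nt = 2 codons = 1 aa. → 1 amino acids.

1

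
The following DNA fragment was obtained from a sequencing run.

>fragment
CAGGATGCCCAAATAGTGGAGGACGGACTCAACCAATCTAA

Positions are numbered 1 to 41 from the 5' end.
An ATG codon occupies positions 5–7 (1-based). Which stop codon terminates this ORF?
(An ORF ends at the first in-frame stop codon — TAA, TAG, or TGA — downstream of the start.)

Codons from position 5: ATG (5–7), CCC (8–10), AAA (11–13), TAG (14–16).
The first in-frame stop codon is TAG.

TAG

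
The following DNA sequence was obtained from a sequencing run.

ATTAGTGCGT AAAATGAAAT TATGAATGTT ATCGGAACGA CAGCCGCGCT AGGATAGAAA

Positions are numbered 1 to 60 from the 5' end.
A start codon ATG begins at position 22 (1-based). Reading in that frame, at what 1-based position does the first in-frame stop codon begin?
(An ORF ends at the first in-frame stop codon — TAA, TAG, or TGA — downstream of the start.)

55

Codons from position 22: ATG (22–24), AAT (25–27), GTT (28–30), ATC (31–33), GGA (34–36), ACG (37–39), ACA (40–42), GCC (43–45), GCG (46–48), CTA (49–51), GGA (52–54), TAG (55–57).
TAG is a stop codon; it begins at position 55.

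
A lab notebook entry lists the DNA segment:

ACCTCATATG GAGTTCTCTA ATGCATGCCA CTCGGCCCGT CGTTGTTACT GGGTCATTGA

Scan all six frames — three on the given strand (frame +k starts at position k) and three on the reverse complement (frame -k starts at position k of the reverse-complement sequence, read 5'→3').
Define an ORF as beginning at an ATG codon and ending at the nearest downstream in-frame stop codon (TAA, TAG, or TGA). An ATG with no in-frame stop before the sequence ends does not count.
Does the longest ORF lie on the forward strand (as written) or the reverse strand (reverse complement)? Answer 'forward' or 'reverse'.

forward

Reverse complement (5'→3'): TCAATGACCCAGTAACAACGACGGGCCGAGTGGCATGCATTAGAGAACTCCATATGAGGT
Frame +1: ACC TCA TAT GGA GTT CTC TAA TGC ATG CCA CTC GGC CCG TCG TTG TTA CTG GGT CAT TGA — ATG at 25, stop TGA at 58 → 36 nt.
Frame +2: CCT CAT ATG GAG TTC TCT AAT GCA TGC CAC TCG GCC CGT CGT TGT TAC TGG GTC ATT — no ATG→stop ORF.
Frame +3: CTC ATA TGG AGT TCT CTA ATG CAT GCC ACT CGG CCC GTC GTT GTT ACT GGG TCA TTG — no ATG→stop ORF.
Frame -1: TCA ATG ACC CAG TAA CAA CGA CGG GCC GAG TGG CAT GCA TTA GAG AAC TCC ATA TGA GGT — ATG at 4, stop TAA at 13 → 12 nt.
Frame -2: CAA TGA CCC AGT AAC AAC GAC GGG CCG AGT GGC ATG CAT TAG AGA ACT CCA TAT GAG — ATG at 35, stop TAG at 41 → 9 nt.
Frame -3: AAT GAC CCA GTA ACA ACG ACG GGC CGA GTG GCA TGC ATT AGA GAA CTC CAT ATG AGG — no ATG→stop ORF.
Forward-strand max 36 nt; reverse-strand max 12 nt. The forward strand has the longer ORF.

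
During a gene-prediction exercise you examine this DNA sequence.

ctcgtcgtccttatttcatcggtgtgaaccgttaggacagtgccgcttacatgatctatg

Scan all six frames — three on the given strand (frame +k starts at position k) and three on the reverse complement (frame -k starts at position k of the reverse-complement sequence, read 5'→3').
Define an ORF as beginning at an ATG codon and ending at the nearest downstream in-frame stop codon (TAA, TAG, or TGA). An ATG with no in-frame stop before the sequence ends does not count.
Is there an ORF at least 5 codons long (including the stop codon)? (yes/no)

Reverse complement (5'→3'): CATAGATCATGTAAGCGGCACTGTCCTAACGGTTCACACCGATGAAATAAGGACGACGAG
Frame +1: CTC GTC GTC CTT ATT TCA TCG GTG TGA ACC GTT AGG ACA GTG CCG CTT ACA TGA TCT ATG — no ATG→stop ORF.
Frame +2: TCG TCG TCC TTA TTT CAT CGG TGT GAA CCG TTA GGA CAG TGC CGC TTA CAT GAT CTA — no ATG→stop ORF.
Frame +3: CGT CGT CCT TAT TTC ATC GGT GTG AAC CGT TAG GAC AGT GCC GCT TAC ATG ATC TAT — no ATG→stop ORF.
Frame -1: CAT AGA TCA TGT AAG CGG CAC TGT CCT AAC GGT TCA CAC CGA TGA AAT AAG GAC GAC GAG — no ATG→stop ORF.
Frame -2: ATA GAT CAT GTA AGC GGC ACT GTC CTA ACG GTT CAC ACC GAT GAA ATA AGG ACG ACG — no ATG→stop ORF.
Frame -3: TAG ATC ATG TAA GCG GCA CTG TCC TAA CGG TTC ACA CCG ATG AAA TAA GGA CGA CGA — ATG at 9, stop TAA at 12 → 6 nt; ATG at 42, stop TAA at 48 → 9 nt.
Largest ORF found is 3 codons < 5, so no.

no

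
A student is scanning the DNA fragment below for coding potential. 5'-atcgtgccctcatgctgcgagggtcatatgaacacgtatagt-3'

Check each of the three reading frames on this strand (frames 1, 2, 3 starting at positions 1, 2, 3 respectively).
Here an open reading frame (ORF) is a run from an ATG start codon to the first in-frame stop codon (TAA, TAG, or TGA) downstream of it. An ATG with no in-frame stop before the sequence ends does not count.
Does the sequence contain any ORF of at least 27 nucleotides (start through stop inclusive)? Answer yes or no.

yes

Frame 1: ATC GTG CCC TCA TGC TGC GAG GGT CAT ATG AAC ACG TAT AGT — no ATG→stop ORF.
Frame 2: TCG TGC CCT CAT GCT GCG AGG GTC ATA TGA ACA CGT ATA — no ATG→stop ORF.
Frame 3: CGT GCC CTC ATG CTG CGA GGG TCA TAT GAA CAC GTA TAG — ATG at 12, stop TAG at 39 → 30 nt.
Frame 3 has an ORF of 30 nucleotides (positions 12–41) ≥ 27, so yes.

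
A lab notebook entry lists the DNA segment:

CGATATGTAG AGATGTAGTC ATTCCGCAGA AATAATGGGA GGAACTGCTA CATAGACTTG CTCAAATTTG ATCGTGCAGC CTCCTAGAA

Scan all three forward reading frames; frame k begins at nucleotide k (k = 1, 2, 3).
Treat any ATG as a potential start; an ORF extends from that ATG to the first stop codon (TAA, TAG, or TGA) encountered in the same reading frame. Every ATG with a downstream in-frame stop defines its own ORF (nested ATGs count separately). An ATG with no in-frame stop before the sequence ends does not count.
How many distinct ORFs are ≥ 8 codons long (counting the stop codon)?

0

Frame 1: CGA TAT GTA GAG ATG TAG TCA TTC CGC AGA AAT AAT GGG AGG AAC TGC TAC ATA GAC TTG CTC AAA TTT GAT CGT GCA GCC TCC TAG — ATG at 13, stop TAG at 16 → 6 nt.
Frame 2: GAT ATG TAG AGA TGT AGT CAT TCC GCA GAA ATA ATG GGA GGA ACT GCT ACA TAG ACT TGC TCA AAT TTG ATC GTG CAG CCT CCT AGA — ATG at 5, stop TAG at 8 → 6 nt; ATG at 35, stop TAG at 53 → 21 nt.
Frame 3: ATA TGT AGA GAT GTA GTC ATT CCG CAG AAA TAA TGG GAG GAA CTG CTA CAT AGA CTT GCT CAA ATT TGA TCG TGC AGC CTC CTA GAA — no ATG→stop ORF.
No ORF reaches 8 codons. Count = 0.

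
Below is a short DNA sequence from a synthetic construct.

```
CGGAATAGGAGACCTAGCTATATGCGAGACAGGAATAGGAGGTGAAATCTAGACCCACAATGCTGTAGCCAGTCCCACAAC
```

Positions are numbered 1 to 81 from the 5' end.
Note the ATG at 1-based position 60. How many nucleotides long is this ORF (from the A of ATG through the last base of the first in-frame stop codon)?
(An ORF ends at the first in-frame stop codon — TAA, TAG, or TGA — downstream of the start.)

Codons from position 60: ATG (60–62), CTG (63–65), TAG (66–68).
TAG is the first in-frame stop; ORF spans 60–68, 9 nucleotides.

9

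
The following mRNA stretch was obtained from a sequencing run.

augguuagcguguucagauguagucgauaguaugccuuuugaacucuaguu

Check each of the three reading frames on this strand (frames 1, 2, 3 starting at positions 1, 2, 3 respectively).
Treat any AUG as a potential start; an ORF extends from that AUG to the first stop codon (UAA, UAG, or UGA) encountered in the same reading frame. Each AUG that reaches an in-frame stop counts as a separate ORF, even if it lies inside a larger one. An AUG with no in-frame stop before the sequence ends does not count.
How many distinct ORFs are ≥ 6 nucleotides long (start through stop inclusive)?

3

Frame 1: AUG GUU AGC GUG UUC AGA UGU AGU CGA UAG UAU GCC UUU UGA ACU CUA GUU — AUG at 1, stop UAG at 28 → 30 nt.
Frame 2: UGG UUA GCG UGU UCA GAU GUA GUC GAU AGU AUG CCU UUU GAA CUC UAG — AUG at 32, stop UAG at 47 → 18 nt.
Frame 3: GGU UAG CGU GUU CAG AUG UAG UCG AUA GUA UGC CUU UUG AAC UCU AGU — AUG at 18, stop UAG at 21 → 6 nt.
ORFs ≥ 6 nucleotides: frame 1 1–30 (30 nucleotides), frame 2 32–49 (18 nucleotides), frame 3 18–23 (6 nucleotides). Count = 3.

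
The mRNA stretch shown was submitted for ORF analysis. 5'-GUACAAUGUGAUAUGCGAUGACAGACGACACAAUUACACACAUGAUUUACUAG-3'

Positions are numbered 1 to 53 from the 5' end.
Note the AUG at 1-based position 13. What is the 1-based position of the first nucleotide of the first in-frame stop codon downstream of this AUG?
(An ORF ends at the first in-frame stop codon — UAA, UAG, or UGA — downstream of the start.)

19

Codons from position 13: AUG (13–15), CGA (16–18), UGA (19–21).
UGA is a stop codon; it begins at position 19.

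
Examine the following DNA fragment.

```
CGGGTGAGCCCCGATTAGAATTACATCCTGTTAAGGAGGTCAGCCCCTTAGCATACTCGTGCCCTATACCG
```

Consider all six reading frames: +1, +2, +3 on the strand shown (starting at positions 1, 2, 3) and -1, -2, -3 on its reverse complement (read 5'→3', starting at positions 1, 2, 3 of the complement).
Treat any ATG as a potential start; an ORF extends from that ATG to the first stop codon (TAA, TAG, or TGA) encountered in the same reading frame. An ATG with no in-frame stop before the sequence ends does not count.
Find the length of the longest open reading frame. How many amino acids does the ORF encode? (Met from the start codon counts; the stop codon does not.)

Reverse complement (5'→3'): CGGTATAGGGCACGAGTATGCTAAGGGGCTGACCTCCTTAACAGGATGTAATTCTAATCGGGGCTCACCCG
Frame +1: CGG GTG AGC CCC GAT TAG AAT TAC ATC CTG TTA AGG AGG TCA GCC CCT TAG CAT ACT CGT GCC CTA TAC — no ATG→stop ORF.
Frame +2: GGG TGA GCC CCG ATT AGA ATT ACA TCC TGT TAA GGA GGT CAG CCC CTT AGC ATA CTC GTG CCC TAT ACC — no ATG→stop ORF.
Frame +3: GGT GAG CCC CGA TTA GAA TTA CAT CCT GTT AAG GAG GTC AGC CCC TTA GCA TAC TCG TGC CCT ATA CCG — no ATG→stop ORF.
Frame -1: CGG TAT AGG GCA CGA GTA TGC TAA GGG GCT GAC CTC CTT AAC AGG ATG TAA TTC TAA TCG GGG CTC ACC — ATG at 46, stop TAA at 49 → 6 nt.
Frame -2: GGT ATA GGG CAC GAG TAT GCT AAG GGG CTG ACC TCC TTA ACA GGA TGT AAT TCT AAT CGG GGC TCA CCC — no ATG→stop ORF.
Frame -3: GTA TAG GGC ACG AGT ATG CTA AGG GGC TGA CCT CCT TAA CAG GAT GTA ATT CTA ATC GGG GCT CAC CCG — ATG at 18, stop TGA at 30 → 15 nt.
Longest: frame -3, positions 18–32, 15 nt = 5 codons = 4 aa. → 4 amino acids.

4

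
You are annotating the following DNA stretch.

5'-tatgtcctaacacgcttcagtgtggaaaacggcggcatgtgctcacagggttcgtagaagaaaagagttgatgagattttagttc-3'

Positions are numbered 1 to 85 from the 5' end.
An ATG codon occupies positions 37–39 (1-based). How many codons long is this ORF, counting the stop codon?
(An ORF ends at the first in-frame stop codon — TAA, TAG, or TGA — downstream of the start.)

Codons from position 37: ATG (37–39), TGC (40–42), TCA (43–45), CAG (46–48), GGT (49–51), TCG (52–54), TAG (55–57).
TAG is the first in-frame stop; that's 7 codons including the stop.

7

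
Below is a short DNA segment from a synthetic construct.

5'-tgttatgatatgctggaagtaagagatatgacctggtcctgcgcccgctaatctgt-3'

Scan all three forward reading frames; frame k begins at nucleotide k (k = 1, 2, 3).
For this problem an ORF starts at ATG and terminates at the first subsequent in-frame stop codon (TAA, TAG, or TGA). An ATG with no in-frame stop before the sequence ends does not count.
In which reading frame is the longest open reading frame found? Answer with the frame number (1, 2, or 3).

1

Frame 1: TGT TAT GAT ATG CTG GAA GTA AGA GAT ATG ACC TGG TCC TGC GCC CGC TAA TCT — ATG at 10, stop TAA at 49 → 42 nt; ATG at 28, stop TAA at 49 → 24 nt.
Frame 2: GTT ATG ATA TGC TGG AAG TAA GAG ATA TGA CCT GGT CCT GCG CCC GCT AAT CTG — ATG at 5, stop TAA at 20 → 18 nt.
Frame 3: TTA TGA TAT GCT GGA AGT AAG AGA TAT GAC CTG GTC CTG CGC CCG CTA ATC TGT — no ATG→stop ORF.
Longest ORF is 42 nt in frame 1 (positions 10–51).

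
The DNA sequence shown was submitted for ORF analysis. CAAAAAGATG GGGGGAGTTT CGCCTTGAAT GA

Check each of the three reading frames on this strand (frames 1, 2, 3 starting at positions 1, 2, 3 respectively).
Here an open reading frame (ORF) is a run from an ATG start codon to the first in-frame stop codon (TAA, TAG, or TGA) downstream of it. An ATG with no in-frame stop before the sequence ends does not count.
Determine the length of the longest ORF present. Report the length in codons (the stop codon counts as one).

7

Frame 1: CAA AAA GAT GGG GGG AGT TTC GCC TTG AAT — no ATG→stop ORF.
Frame 2: AAA AAG ATG GGG GGA GTT TCG CCT TGA ATG — ATG at 8, stop TGA at 26 → 21 nt.
Frame 3: AAA AGA TGG GGG GAG TTT CGC CTT GAA TGA — no ATG→stop ORF.
Longest: frame 2, positions 8–28, 21 nt = 7 codons = 6 aa. → 7 codons.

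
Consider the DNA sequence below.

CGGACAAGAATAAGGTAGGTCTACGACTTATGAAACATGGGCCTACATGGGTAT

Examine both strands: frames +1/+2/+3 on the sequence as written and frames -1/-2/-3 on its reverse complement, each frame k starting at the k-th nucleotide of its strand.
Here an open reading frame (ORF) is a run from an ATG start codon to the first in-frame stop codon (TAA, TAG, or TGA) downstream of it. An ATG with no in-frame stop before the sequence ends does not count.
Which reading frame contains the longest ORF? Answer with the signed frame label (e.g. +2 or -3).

Reverse complement (5'→3'): ATACCCATGTAGGCCCATGTTTCATAAGTCGTAGACCTACCTTATTCTTGTCCG
Frame +1: CGG ACA AGA ATA AGG TAG GTC TAC GAC TTA TGA AAC ATG GGC CTA CAT GGG TAT — no ATG→stop ORF.
Frame +2: GGA CAA GAA TAA GGT AGG TCT ACG ACT TAT GAA ACA TGG GCC TAC ATG GGT — no ATG→stop ORF.
Frame +3: GAC AAG AAT AAG GTA GGT CTA CGA CTT ATG AAA CAT GGG CCT ACA TGG GTA — no ATG→stop ORF.
Frame -1: ATA CCC ATG TAG GCC CAT GTT TCA TAA GTC GTA GAC CTA CCT TAT TCT TGT CCG — ATG at 7, stop TAG at 10 → 6 nt.
Frame -2: TAC CCA TGT AGG CCC ATG TTT CAT AAG TCG TAG ACC TAC CTT ATT CTT GTC — ATG at 17, stop TAG at 32 → 18 nt.
Frame -3: ACC CAT GTA GGC CCA TGT TTC ATA AGT CGT AGA CCT ACC TTA TTC TTG TCC — no ATG→stop ORF.
Longest ORF is 18 nt in frame -2 (positions 17–34).

-2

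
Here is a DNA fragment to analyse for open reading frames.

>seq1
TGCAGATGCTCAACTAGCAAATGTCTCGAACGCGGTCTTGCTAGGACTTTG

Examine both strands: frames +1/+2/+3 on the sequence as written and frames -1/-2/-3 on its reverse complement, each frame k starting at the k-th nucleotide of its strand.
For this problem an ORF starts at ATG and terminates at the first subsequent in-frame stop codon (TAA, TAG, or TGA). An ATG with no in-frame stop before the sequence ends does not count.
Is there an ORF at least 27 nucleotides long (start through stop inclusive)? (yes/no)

no

Reverse complement (5'→3'): CAAAGTCCTAGCAAGACCGCGTTCGAGACATTTGCTAGTTGAGCATCTGCA
Frame +1: TGC AGA TGC TCA ACT AGC AAA TGT CTC GAA CGC GGT CTT GCT AGG ACT TTG — no ATG→stop ORF.
Frame +2: GCA GAT GCT CAA CTA GCA AAT GTC TCG AAC GCG GTC TTG CTA GGA CTT — no ATG→stop ORF.
Frame +3: CAG ATG CTC AAC TAG CAA ATG TCT CGA ACG CGG TCT TGC TAG GAC TTT — ATG at 6, stop TAG at 15 → 12 nt; ATG at 21, stop TAG at 42 → 24 nt.
Frame -1: CAA AGT CCT AGC AAG ACC GCG TTC GAG ACA TTT GCT AGT TGA GCA TCT GCA — no ATG→stop ORF.
Frame -2: AAA GTC CTA GCA AGA CCG CGT TCG AGA CAT TTG CTA GTT GAG CAT CTG — no ATG→stop ORF.
Frame -3: AAG TCC TAG CAA GAC CGC GTT CGA GAC ATT TGC TAG TTG AGC ATC TGC — no ATG→stop ORF.
Largest ORF found is 24 nucleotides < 27, so no.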